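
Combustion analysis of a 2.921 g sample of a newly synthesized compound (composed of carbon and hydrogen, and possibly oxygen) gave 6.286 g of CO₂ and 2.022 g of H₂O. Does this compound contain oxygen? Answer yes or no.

mol C = 6.286 g CO₂ ÷ 44.009 g/mol = 0.14283 mol
mol H = 2 × 2.022 g H₂O ÷ 18.015 g/mol = 0.22448 mol
C and H account for only 1.9419 g of the 2.921 g sample; the remaining 0.97914 g must be oxygen.

yes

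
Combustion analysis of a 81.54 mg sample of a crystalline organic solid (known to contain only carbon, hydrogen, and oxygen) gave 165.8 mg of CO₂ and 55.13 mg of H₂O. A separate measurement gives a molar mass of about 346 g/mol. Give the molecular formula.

mol C = 0.1658 g CO₂ ÷ 44.009 g/mol = 0.0037674 mol
mol H = 2 × 0.05513 g H₂O ÷ 18.015 g/mol = 0.0061205 mol
mass O = 0.08154 − (0.045250 + 0.0061694) = 0.030120 g → mol O = 0.030120 ÷ 15.999 = 0.0018826 mol
Divide by the smallest (0.0018826 mol): C 2.001, H 3.251, O 1.000
Multiplying each by 4 gives whole numbers: C 8.00, H 13.00, O 4.00
Empirical formula: C8H13O4
Empirical-formula mass = 173.19 g/mol; 346 ÷ 173.19 ≈ 2, so the molecular formula is C16H26O8.

C16H26O8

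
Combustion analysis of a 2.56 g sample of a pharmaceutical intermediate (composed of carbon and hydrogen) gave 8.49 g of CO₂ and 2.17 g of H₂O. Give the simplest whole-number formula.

mol C = 8.49 g CO₂ ÷ 44.009 g/mol = 0.1929 mol
mol H = 2 × 2.17 g H₂O ÷ 18.015 g/mol = 0.2409 mol
Divide by the smallest (0.1929 mol): C 1.000, H 1.249
Multiplying each by 4 gives whole numbers: C 4.00, H 5.00

C4H5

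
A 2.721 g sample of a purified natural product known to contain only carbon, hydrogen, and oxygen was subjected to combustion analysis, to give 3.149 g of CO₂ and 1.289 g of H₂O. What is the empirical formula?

mol C = 3.149 g CO₂ ÷ 44.009 g/mol = 0.071554 mol
mol H = 2 × 1.289 g H₂O ÷ 18.015 g/mol = 0.14310 mol
mass O = 2.721 − (0.85943 + 0.14425) = 1.7173 g → mol O = 1.7173 ÷ 15.999 = 0.10734 mol
Divide by the smallest (0.071554 mol): C 1.000, H 2.000, O 1.500
Multiplying each by 2 gives whole numbers: C 2.00, H 4.00, O 3.00

C2H4O3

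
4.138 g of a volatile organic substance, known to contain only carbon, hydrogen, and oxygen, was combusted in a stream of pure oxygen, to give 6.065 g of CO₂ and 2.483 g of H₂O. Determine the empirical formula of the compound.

mol C = 6.065 g CO₂ ÷ 44.009 g/mol = 0.13781 mol
mol H = 2 × 2.483 g H₂O ÷ 18.015 g/mol = 0.27566 mol
mass O = 4.138 − (1.6553 + 0.27786) = 2.2049 g → mol O = 2.2049 ÷ 15.999 = 0.13781 mol
Divide by the smallest (0.13781 mol): C 1.000, H 2.000, O 1.000

CH2O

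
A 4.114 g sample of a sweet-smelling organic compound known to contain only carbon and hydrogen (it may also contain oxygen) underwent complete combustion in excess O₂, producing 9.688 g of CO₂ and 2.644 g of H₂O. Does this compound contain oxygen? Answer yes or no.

mol C = 9.688 g CO₂ ÷ 44.009 g/mol = 0.22014 mol
mol H = 2 × 2.644 g H₂O ÷ 18.015 g/mol = 0.29353 mol
C and H account for only 2.9399 g of the 4.114 g sample; the remaining 1.1741 g must be oxygen.

yes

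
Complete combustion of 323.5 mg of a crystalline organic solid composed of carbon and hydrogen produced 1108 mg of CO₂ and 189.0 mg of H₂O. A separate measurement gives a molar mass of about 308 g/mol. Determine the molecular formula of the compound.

mol C = 1.108 g CO₂ ÷ 44.009 g/mol = 0.025177 mol
mol H = 2 × 0.1890 g H₂O ÷ 18.015 g/mol = 0.020983 mol
Divide by the smallest (0.020983 mol): C 1.200, H 1.000
Multiplying each by 5 gives whole numbers: C 6.00, H 5.00
Empirical formula: C6H5
Empirical-formula mass = 77.11 g/mol; 308 ÷ 77.11 ≈ 4, so the molecular formula is C24H20.

C24H20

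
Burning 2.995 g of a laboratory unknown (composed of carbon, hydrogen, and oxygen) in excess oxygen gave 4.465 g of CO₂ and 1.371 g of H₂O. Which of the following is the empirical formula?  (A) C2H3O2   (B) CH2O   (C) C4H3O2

(A) C2H3O2

mol C = 4.465 g CO₂ ÷ 44.009 g/mol = 0.10146 mol
mol H = 2 × 1.371 g H₂O ÷ 18.015 g/mol = 0.15221 mol
mass O = 2.995 − (1.2186 + 0.15342) = 1.6230 g → mol O = 1.6230 ÷ 15.999 = 0.10144 mol
Divide by the smallest (0.10144 mol): C 1.000, H 1.500, O 1.000
Multiplying each by 2 gives whole numbers: C 2.00, H 3.00, O 2.00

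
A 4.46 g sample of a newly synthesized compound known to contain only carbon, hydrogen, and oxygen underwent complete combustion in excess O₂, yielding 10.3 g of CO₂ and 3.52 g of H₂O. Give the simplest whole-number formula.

mol C = 10.3 g CO₂ ÷ 44.009 g/mol = 0.2340 mol
mol H = 2 × 3.52 g H₂O ÷ 18.015 g/mol = 0.3908 mol
mass O = 4.46 − (2.811 + 0.3939) = 1.255 g → mol O = 1.255 ÷ 15.999 = 0.07844 mol
Divide by the smallest (0.07844 mol): C 2.984, H 4.982, O 1.000

C3H5O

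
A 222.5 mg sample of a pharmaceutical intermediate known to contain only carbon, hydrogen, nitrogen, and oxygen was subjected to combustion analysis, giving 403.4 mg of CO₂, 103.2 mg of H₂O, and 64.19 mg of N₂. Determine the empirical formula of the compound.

mol C = 0.4034 g CO₂ ÷ 44.009 g/mol = 0.0091663 mol
mol H = 2 × 0.1032 g H₂O ÷ 18.015 g/mol = 0.011457 mol
mol N = 2 × 0.06419 g N₂ ÷ 28.014 g/mol = 0.0045827 mol
mass O = 0.2225 − (0.11010 + 0.011549 + 0.064190) = 0.036665 g → mol O = 0.036665 ÷ 15.999 = 0.0022917 mol
Divide by the smallest (0.0022917 mol): C 4.000, H 4.999, N 2.000, O 1.000

C4H5N2O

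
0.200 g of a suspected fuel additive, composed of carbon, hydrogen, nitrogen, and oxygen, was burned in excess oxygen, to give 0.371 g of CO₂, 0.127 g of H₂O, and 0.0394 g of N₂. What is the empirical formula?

C3H5NO

mol C = 0.371 g CO₂ ÷ 44.009 g/mol = 0.008430 mol
mol H = 2 × 0.127 g H₂O ÷ 18.015 g/mol = 0.01410 mol
mol N = 2 × 0.0394 g N₂ ÷ 28.014 g/mol = 0.002813 mol
mass O = 0.200 − (0.1013 + 0.01421 + 0.03940) = 0.04513 g → mol O = 0.04513 ÷ 15.999 = 0.002821 mol
Divide by the smallest (0.002813 mol): C 2.997, H 5.012, N 1.000, O 1.003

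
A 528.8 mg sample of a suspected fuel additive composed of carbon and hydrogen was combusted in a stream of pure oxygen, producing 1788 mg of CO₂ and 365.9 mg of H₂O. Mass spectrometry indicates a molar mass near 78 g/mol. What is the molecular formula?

C6H6

mol C = 1.788 g CO₂ ÷ 44.009 g/mol = 0.040628 mol
mol H = 2 × 0.3659 g H₂O ÷ 18.015 g/mol = 0.040622 mol
Divide by the smallest (0.040622 mol): C 1.000, H 1.000
Empirical formula: CH
Empirical-formula mass = 13.02 g/mol; 78 ÷ 13.02 ≈ 6, so the molecular formula is C6H6.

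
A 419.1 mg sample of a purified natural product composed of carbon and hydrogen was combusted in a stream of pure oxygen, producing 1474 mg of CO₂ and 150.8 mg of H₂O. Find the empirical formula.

C2H

mol C = 1.474 g CO₂ ÷ 44.009 g/mol = 0.033493 mol
mol H = 2 × 0.1508 g H₂O ÷ 18.015 g/mol = 0.016742 mol
Divide by the smallest (0.016742 mol): C 2.001, H 1.000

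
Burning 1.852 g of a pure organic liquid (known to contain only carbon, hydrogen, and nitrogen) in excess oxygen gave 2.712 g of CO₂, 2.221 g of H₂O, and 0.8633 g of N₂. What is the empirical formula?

mol C = 2.712 g CO₂ ÷ 44.009 g/mol = 0.061624 mol
mol H = 2 × 2.221 g H₂O ÷ 18.015 g/mol = 0.24657 mol
mol N = 2 × 0.8633 g N₂ ÷ 28.014 g/mol = 0.061633 mol
Divide by the smallest (0.061624 mol): C 1.000, H 4.001, N 1.000

CH4N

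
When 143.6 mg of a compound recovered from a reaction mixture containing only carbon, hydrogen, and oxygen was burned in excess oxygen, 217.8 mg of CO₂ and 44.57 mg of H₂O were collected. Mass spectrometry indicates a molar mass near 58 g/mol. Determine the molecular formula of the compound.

C2H2O2

mol C = 0.2178 g CO₂ ÷ 44.009 g/mol = 0.0049490 mol
mol H = 2 × 0.04457 g H₂O ÷ 18.015 g/mol = 0.0049481 mol
mass O = 0.1436 − (0.059442 + 0.0049877) = 0.079170 g → mol O = 0.079170 ÷ 15.999 = 0.0049484 mol
Divide by the smallest (0.0049481 mol): C 1.000, H 1.000, O 1.000
Empirical formula: CHO
Empirical-formula mass = 29.02 g/mol; 58 ÷ 29.02 ≈ 2, so the molecular formula is C2H2O2.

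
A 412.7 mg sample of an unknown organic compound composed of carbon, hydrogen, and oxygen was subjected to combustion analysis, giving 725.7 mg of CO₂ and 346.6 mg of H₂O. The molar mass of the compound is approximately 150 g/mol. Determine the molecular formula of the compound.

C6H14O4

mol C = 0.7257 g CO₂ ÷ 44.009 g/mol = 0.016490 mol
mol H = 2 × 0.3466 g H₂O ÷ 18.015 g/mol = 0.038479 mol
mass O = 0.4127 − (0.19806 + 0.038787) = 0.17585 g → mol O = 0.17585 ÷ 15.999 = 0.010992 mol
Divide by the smallest (0.010992 mol): C 1.500, H 3.501, O 1.000
Multiplying each by 2 gives whole numbers: C 3.00, H 7.00, O 2.00
Empirical formula: C3H7O2
Empirical-formula mass = 75.09 g/mol; 150 ÷ 75.09 ≈ 2, so the molecular formula is C6H14O4.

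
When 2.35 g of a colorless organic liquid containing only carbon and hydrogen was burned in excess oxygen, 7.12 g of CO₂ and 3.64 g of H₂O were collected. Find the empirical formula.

C2H5

mol C = 7.12 g CO₂ ÷ 44.009 g/mol = 0.1618 mol
mol H = 2 × 3.64 g H₂O ÷ 18.015 g/mol = 0.4041 mol
Divide by the smallest (0.1618 mol): C 1.000, H 2.498
Multiplying each by 2 gives whole numbers: C 2.00, H 5.00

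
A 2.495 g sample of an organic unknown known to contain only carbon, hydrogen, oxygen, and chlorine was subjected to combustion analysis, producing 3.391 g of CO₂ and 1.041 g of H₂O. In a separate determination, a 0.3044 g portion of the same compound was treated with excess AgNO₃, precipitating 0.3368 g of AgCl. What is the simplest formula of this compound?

mol C = 3.391 g CO₂ ÷ 44.009 g/mol = 0.077052 mol
mol H = 2 × 1.041 g H₂O ÷ 18.015 g/mol = 0.11557 mol
From the AgCl data: mol Cl per gram of compound = (0.3368 ÷ 143.318) ÷ 0.3044 = 0.0077202 mol/g, so in the 2.495 g combustion sample mol Cl = 0.019262 mol
mass O = 2.495 − (0.92548 + 0.11649 + 0.68283) = 0.77020 g → mol O = 0.77020 ÷ 15.999 = 0.048140 mol
Divide by the smallest (0.019262 mol): C 4.000, H 6.000, Cl 1.000, O 2.499
Multiplying each by 2 gives whole numbers: C 8.00, H 12.00, Cl 2.00, O 5.00

C8H12Cl2O5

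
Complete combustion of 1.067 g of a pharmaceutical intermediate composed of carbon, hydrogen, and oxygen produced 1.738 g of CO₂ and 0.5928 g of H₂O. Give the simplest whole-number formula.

mol C = 1.738 g CO₂ ÷ 44.009 g/mol = 0.039492 mol
mol H = 2 × 0.5928 g H₂O ÷ 18.015 g/mol = 0.065812 mol
mass O = 1.067 − (0.47434 + 0.066338) = 0.52632 g → mol O = 0.52632 ÷ 15.999 = 0.032897 mol
Divide by the smallest (0.032897 mol): C 1.200, H 2.001, O 1.000
Multiplying each by 5 gives whole numbers: C 6.00, H 10.00, O 5.00

C6H10O5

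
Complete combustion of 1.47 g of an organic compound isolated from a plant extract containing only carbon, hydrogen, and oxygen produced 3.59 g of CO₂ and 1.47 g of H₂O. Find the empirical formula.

mol C = 3.59 g CO₂ ÷ 44.009 g/mol = 0.08157 mol
mol H = 2 × 1.47 g H₂O ÷ 18.015 g/mol = 0.1632 mol
mass O = 1.47 − (0.9798 + 0.1645) = 0.3257 g → mol O = 0.3257 ÷ 15.999 = 0.02036 mol
Divide by the smallest (0.02036 mol): C 4.007, H 8.016, O 1.000

C4H8O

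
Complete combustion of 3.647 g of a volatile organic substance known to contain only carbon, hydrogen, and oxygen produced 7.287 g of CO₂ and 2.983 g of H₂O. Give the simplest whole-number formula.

C2H4O

mol C = 7.287 g CO₂ ÷ 44.009 g/mol = 0.16558 mol
mol H = 2 × 2.983 g H₂O ÷ 18.015 g/mol = 0.33117 mol
mass O = 3.647 − (1.9888 + 0.33382) = 1.3244 g → mol O = 1.3244 ÷ 15.999 = 0.082780 mol
Divide by the smallest (0.082780 mol): C 2.000, H 4.001, O 1.000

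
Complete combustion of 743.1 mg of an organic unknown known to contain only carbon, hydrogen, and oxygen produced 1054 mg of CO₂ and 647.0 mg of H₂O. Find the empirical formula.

mol C = 1.054 g CO₂ ÷ 44.009 g/mol = 0.023950 mol
mol H = 2 × 0.6470 g H₂O ÷ 18.015 g/mol = 0.071829 mol
mass O = 0.7431 − (0.28766 + 0.072404) = 0.38304 g → mol O = 0.38304 ÷ 15.999 = 0.023941 mol
Divide by the smallest (0.023941 mol): C 1.000, H 3.000, O 1.000

CH3O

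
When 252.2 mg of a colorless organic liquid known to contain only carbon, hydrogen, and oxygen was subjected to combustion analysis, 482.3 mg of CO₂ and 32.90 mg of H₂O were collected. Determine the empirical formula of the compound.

mol C = 0.4823 g CO₂ ÷ 44.009 g/mol = 0.010959 mol
mol H = 2 × 0.03290 g H₂O ÷ 18.015 g/mol = 0.0036525 mol
mass O = 0.2522 − (0.13163 + 0.0036817) = 0.11689 g → mol O = 0.11689 ÷ 15.999 = 0.0073060 mol
Divide by the smallest (0.0036525 mol): C 3.000, H 1.000, O 2.000

C3HO2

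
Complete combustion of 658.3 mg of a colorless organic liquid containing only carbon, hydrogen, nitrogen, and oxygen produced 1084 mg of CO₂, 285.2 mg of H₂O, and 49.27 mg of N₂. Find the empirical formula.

mol C = 1.084 g CO₂ ÷ 44.009 g/mol = 0.024631 mol
mol H = 2 × 0.2852 g H₂O ÷ 18.015 g/mol = 0.031663 mol
mol N = 2 × 0.04927 g N₂ ÷ 28.014 g/mol = 0.0035175 mol
mass O = 0.6583 − (0.29585 + 0.031916 + 0.049270) = 0.28127 g → mol O = 0.28127 ÷ 15.999 = 0.017580 mol
Divide by the smallest (0.0035175 mol): C 7.002, H 9.001, N 1.000, O 4.998

C7H9NO5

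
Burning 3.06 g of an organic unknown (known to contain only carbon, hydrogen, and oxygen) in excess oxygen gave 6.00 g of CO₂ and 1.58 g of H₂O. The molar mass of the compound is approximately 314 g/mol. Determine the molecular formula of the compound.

C14H18O8

mol C = 6.00 g CO₂ ÷ 44.009 g/mol = 0.1363 mol
mol H = 2 × 1.58 g H₂O ÷ 18.015 g/mol = 0.1754 mol
mass O = 3.06 − (1.638 + 0.1768) = 1.246 g → mol O = 1.246 ÷ 15.999 = 0.07786 mol
Divide by the smallest (0.07786 mol): C 1.751, H 2.253, O 1.000
Multiplying each by 4 gives whole numbers: C 7.00, H 9.01, O 4.00
Empirical formula: C7H9O4
Empirical-formula mass = 157.15 g/mol; 314 ÷ 157.15 ≈ 2, so the molecular formula is C14H18O8.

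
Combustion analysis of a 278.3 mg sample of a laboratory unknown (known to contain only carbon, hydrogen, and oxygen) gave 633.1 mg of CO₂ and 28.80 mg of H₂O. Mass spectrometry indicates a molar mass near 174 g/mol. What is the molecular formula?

C9H2O4

mol C = 0.6331 g CO₂ ÷ 44.009 g/mol = 0.014386 mol
mol H = 2 × 0.02880 g H₂O ÷ 18.015 g/mol = 0.0031973 mol
mass O = 0.2783 − (0.17279 + 0.0032229) = 0.10229 g → mol O = 0.10229 ÷ 15.999 = 0.0063936 mol
Divide by the smallest (0.0031973 mol): C 4.499, H 1.000, O 2.000
Multiplying each by 2 gives whole numbers: C 9.00, H 2.00, O 4.00
Empirical formula: C9H2O4
Empirical-formula mass = 174.11 g/mol; 174 ÷ 174.11 ≈ 1, so the molecular formula is C9H2O4.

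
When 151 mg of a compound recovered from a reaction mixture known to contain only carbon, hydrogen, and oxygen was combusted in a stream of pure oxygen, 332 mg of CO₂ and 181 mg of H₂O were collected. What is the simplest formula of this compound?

mol C = 0.332 g CO₂ ÷ 44.009 g/mol = 0.007544 mol
mol H = 2 × 0.181 g H₂O ÷ 18.015 g/mol = 0.02009 mol
mass O = 0.151 − (0.09061 + 0.02026) = 0.04013 g → mol O = 0.04013 ÷ 15.999 = 0.002509 mol
Divide by the smallest (0.002509 mol): C 3.007, H 8.010, O 1.000

C3H8O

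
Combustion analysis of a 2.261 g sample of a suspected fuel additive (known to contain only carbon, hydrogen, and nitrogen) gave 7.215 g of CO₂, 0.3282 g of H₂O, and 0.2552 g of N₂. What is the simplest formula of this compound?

mol C = 7.215 g CO₂ ÷ 44.009 g/mol = 0.16394 mol
mol H = 2 × 0.3282 g H₂O ÷ 18.015 g/mol = 0.036436 mol
mol N = 2 × 0.2552 g N₂ ÷ 28.014 g/mol = 0.018219 mol
Divide by the smallest (0.018219 mol): C 8.998, H 2.000, N 1.000

C9H2N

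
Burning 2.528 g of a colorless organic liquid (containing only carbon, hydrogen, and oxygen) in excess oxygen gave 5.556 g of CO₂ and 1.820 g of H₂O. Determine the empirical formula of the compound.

mol C = 5.556 g CO₂ ÷ 44.009 g/mol = 0.12625 mol
mol H = 2 × 1.820 g H₂O ÷ 18.015 g/mol = 0.20205 mol
mass O = 2.528 − (1.5164 + 0.20367) = 0.80798 g → mol O = 0.80798 ÷ 15.999 = 0.050502 mol
Divide by the smallest (0.050502 mol): C 2.500, H 4.001, O 1.000
Multiplying each by 2 gives whole numbers: C 5.00, H 8.00, O 2.00

C5H8O2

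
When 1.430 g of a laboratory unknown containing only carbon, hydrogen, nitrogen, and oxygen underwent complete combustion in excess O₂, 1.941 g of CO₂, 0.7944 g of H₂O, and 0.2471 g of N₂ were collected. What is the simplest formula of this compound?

C5H10N2O4

mol C = 1.941 g CO₂ ÷ 44.009 g/mol = 0.044105 mol
mol H = 2 × 0.7944 g H₂O ÷ 18.015 g/mol = 0.088193 mol
mol N = 2 × 0.2471 g N₂ ÷ 28.014 g/mol = 0.017641 mol
mass O = 1.430 − (0.52974 + 0.088899 + 0.24710) = 0.56426 g → mol O = 0.56426 ÷ 15.999 = 0.035269 mol
Divide by the smallest (0.017641 mol): C 2.500, H 4.999, N 1.000, O 1.999
Multiplying each by 2 gives whole numbers: C 5.00, H 10.00, N 2.00, O 4.00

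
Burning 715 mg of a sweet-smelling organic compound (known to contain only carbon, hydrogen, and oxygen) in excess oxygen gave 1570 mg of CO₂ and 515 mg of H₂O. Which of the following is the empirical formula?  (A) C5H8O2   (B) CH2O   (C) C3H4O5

(A) C5H8O2

mol C = 1.57 g CO₂ ÷ 44.009 g/mol = 0.03567 mol
mol H = 2 × 0.515 g H₂O ÷ 18.015 g/mol = 0.05717 mol
mass O = 0.715 − (0.4285 + 0.05763) = 0.2289 g → mol O = 0.2289 ÷ 15.999 = 0.01431 mol
Divide by the smallest (0.01431 mol): C 2.494, H 3.997, O 1.000
Multiplying each by 2 gives whole numbers: C 4.99, H 7.99, O 2.00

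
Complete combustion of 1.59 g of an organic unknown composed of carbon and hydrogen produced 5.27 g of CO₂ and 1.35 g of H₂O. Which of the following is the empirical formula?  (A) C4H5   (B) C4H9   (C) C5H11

mol C = 5.27 g CO₂ ÷ 44.009 g/mol = 0.1197 mol
mol H = 2 × 1.35 g H₂O ÷ 18.015 g/mol = 0.1499 mol
Divide by the smallest (0.1197 mol): C 1.000, H 1.252
Multiplying each by 4 gives whole numbers: C 4.00, H 5.01

(A) C4H5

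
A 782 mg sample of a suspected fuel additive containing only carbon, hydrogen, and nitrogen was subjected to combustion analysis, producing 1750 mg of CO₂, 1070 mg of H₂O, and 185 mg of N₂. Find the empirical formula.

C3H9N

mol C = 1.75 g CO₂ ÷ 44.009 g/mol = 0.03976 mol
mol H = 2 × 1.07 g H₂O ÷ 18.015 g/mol = 0.1188 mol
mol N = 2 × 0.185 g N₂ ÷ 28.014 g/mol = 0.01321 mol
Divide by the smallest (0.01321 mol): C 3.011, H 8.994, N 1.000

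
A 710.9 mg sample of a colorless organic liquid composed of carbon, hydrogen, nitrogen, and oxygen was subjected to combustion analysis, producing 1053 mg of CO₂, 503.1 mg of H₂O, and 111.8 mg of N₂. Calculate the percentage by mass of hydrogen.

mol C = 1.053 g CO₂ ÷ 44.009 g/mol = 0.023927 mol
mol H = 2 × 0.5031 g H₂O ÷ 18.015 g/mol = 0.055853 mol
mol N = 2 × 0.1118 g N₂ ÷ 28.014 g/mol = 0.0079817 mol
mass O = 0.7109 − (0.28739 + 0.056300 + 0.11180) = 0.25541 g → mol O = 0.25541 ÷ 15.999 = 0.015964 mol
mass % H = 0.056300 g ÷ 0.7109 g × 100%

7.92%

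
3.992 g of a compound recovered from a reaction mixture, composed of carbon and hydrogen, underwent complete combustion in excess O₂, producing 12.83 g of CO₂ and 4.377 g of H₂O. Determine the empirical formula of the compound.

C3H5

mol C = 12.83 g CO₂ ÷ 44.009 g/mol = 0.29153 mol
mol H = 2 × 4.377 g H₂O ÷ 18.015 g/mol = 0.48593 mol
Divide by the smallest (0.29153 mol): C 1.000, H 1.667
Multiplying each by 3 gives whole numbers: C 3.00, H 5.00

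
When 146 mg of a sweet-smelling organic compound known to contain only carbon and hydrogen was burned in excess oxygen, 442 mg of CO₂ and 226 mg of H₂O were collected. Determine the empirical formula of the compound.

mol C = 0.442 g CO₂ ÷ 44.009 g/mol = 0.01004 mol
mol H = 2 × 0.226 g H₂O ÷ 18.015 g/mol = 0.02509 mol
Divide by the smallest (0.01004 mol): C 1.000, H 2.498
Multiplying each by 2 gives whole numbers: C 2.00, H 5.00

C2H5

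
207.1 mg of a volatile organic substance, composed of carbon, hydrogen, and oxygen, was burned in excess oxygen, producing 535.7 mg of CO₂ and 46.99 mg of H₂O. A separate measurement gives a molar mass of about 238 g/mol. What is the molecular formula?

mol C = 0.5357 g CO₂ ÷ 44.009 g/mol = 0.012173 mol
mol H = 2 × 0.04699 g H₂O ÷ 18.015 g/mol = 0.0052168 mol
mass O = 0.2071 − (0.14620 + 0.0052585) = 0.055637 g → mol O = 0.055637 ÷ 15.999 = 0.0034776 mol
Divide by the smallest (0.0034776 mol): C 3.500, H 1.500, O 1.000
Multiplying each by 2 gives whole numbers: C 7.00, H 3.00, O 2.00
Empirical formula: C7H3O2
Empirical-formula mass = 119.10 g/mol; 238 ÷ 119.10 ≈ 2, so the molecular formula is C14H6O4.

C14H6O4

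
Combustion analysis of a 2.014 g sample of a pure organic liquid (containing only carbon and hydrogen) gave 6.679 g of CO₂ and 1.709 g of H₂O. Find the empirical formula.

mol C = 6.679 g CO₂ ÷ 44.009 g/mol = 0.15176 mol
mol H = 2 × 1.709 g H₂O ÷ 18.015 g/mol = 0.18973 mol
Divide by the smallest (0.15176 mol): C 1.000, H 1.250
Multiplying each by 4 gives whole numbers: C 4.00, H 5.00

C4H5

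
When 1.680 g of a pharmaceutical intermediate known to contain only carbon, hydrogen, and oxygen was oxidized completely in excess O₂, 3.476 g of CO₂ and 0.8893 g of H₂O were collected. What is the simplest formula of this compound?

mol C = 3.476 g CO₂ ÷ 44.009 g/mol = 0.078984 mol
mol H = 2 × 0.8893 g H₂O ÷ 18.015 g/mol = 0.098729 mol
mass O = 1.680 − (0.94867 + 0.099519) = 0.63181 g → mol O = 0.63181 ÷ 15.999 = 0.039490 mol
Divide by the smallest (0.039490 mol): C 2.000, H 2.500, O 1.000
Multiplying each by 2 gives whole numbers: C 4.00, H 5.00, O 2.00

C4H5O2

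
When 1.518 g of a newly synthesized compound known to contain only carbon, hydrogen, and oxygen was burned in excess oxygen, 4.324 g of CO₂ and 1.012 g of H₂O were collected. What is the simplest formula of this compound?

C7H8O

mol C = 4.324 g CO₂ ÷ 44.009 g/mol = 0.098253 mol
mol H = 2 × 1.012 g H₂O ÷ 18.015 g/mol = 0.11235 mol
mass O = 1.518 − (1.1801 + 0.11325) = 0.22464 g → mol O = 0.22464 ÷ 15.999 = 0.014041 mol
Divide by the smallest (0.014041 mol): C 6.998, H 8.002, O 1.000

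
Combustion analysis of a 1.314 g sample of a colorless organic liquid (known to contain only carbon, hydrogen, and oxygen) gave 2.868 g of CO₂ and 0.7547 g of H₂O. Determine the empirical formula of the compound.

C7H9O3

mol C = 2.868 g CO₂ ÷ 44.009 g/mol = 0.065168 mol
mol H = 2 × 0.7547 g H₂O ÷ 18.015 g/mol = 0.083786 mol
mass O = 1.314 − (0.78274 + 0.084456) = 0.44681 g → mol O = 0.44681 ÷ 15.999 = 0.027927 mol
Divide by the smallest (0.027927 mol): C 2.334, H 3.000, O 1.000
Multiplying each by 3 gives whole numbers: C 7.00, H 9.00, O 3.00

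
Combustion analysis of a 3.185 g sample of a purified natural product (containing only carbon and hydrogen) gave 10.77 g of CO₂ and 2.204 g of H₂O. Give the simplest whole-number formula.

mol C = 10.77 g CO₂ ÷ 44.009 g/mol = 0.24472 mol
mol H = 2 × 2.204 g H₂O ÷ 18.015 g/mol = 0.24468 mol
Divide by the smallest (0.24468 mol): C 1.000, H 1.000

CH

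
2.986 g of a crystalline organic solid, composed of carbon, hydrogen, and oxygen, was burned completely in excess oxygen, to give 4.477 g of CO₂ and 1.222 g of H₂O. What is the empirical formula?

mol C = 4.477 g CO₂ ÷ 44.009 g/mol = 0.10173 mol
mol H = 2 × 1.222 g H₂O ÷ 18.015 g/mol = 0.13566 mol
mass O = 2.986 − (1.2219 + 0.13675) = 1.6274 g → mol O = 1.6274 ÷ 15.999 = 0.10172 mol
Divide by the smallest (0.10172 mol): C 1.000, H 1.334, O 1.000
Multiplying each by 3 gives whole numbers: C 3.00, H 4.00, O 3.00

C3H4O3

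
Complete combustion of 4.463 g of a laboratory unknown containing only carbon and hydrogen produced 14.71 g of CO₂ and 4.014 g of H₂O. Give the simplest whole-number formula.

mol C = 14.71 g CO₂ ÷ 44.009 g/mol = 0.33425 mol
mol H = 2 × 4.014 g H₂O ÷ 18.015 g/mol = 0.44563 mol
Divide by the smallest (0.33425 mol): C 1.000, H 1.333
Multiplying each by 3 gives whole numbers: C 3.00, H 4.00

C3H4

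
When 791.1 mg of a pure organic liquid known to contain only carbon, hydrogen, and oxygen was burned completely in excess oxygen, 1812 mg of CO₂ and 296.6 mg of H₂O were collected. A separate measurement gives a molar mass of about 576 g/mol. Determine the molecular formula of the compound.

C30H24O12

mol C = 1.812 g CO₂ ÷ 44.009 g/mol = 0.041173 mol
mol H = 2 × 0.2966 g H₂O ÷ 18.015 g/mol = 0.032928 mol
mass O = 0.7911 − (0.49453 + 0.033192) = 0.26337 g → mol O = 0.26337 ÷ 15.999 = 0.016462 mol
Divide by the smallest (0.016462 mol): C 2.501, H 2.000, O 1.000
Multiplying each by 2 gives whole numbers: C 5.00, H 4.00, O 2.00
Empirical formula: C5H4O2
Empirical-formula mass = 96.08 g/mol; 576 ÷ 96.08 ≈ 6, so the molecular formula is C30H24O12.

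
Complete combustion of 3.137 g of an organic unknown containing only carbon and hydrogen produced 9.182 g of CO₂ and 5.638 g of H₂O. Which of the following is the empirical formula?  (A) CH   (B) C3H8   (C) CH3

(C) CH3

mol C = 9.182 g CO₂ ÷ 44.009 g/mol = 0.20864 mol
mol H = 2 × 5.638 g H₂O ÷ 18.015 g/mol = 0.62592 mol
Divide by the smallest (0.20864 mol): C 1.000, H 3.000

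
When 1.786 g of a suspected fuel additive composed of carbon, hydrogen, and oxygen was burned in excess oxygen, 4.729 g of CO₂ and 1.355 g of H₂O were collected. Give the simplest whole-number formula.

mol C = 4.729 g CO₂ ÷ 44.009 g/mol = 0.10746 mol
mol H = 2 × 1.355 g H₂O ÷ 18.015 g/mol = 0.15043 mol
mass O = 1.786 − (1.2906 + 0.15163) = 0.34372 g → mol O = 0.34372 ÷ 15.999 = 0.021484 mol
Divide by the smallest (0.021484 mol): C 5.002, H 7.002, O 1.000

C5H7O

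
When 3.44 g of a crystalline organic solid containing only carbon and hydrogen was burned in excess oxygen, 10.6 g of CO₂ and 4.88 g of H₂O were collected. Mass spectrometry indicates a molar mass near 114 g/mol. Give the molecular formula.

C8H18

mol C = 10.6 g CO₂ ÷ 44.009 g/mol = 0.2409 mol
mol H = 2 × 4.88 g H₂O ÷ 18.015 g/mol = 0.5418 mol
Divide by the smallest (0.2409 mol): C 1.000, H 2.249
Multiplying each by 4 gives whole numbers: C 4.00, H 9.00
Empirical formula: C4H9
Empirical-formula mass = 57.12 g/mol; 114 ÷ 57.12 ≈ 2, so the molecular formula is C8H18.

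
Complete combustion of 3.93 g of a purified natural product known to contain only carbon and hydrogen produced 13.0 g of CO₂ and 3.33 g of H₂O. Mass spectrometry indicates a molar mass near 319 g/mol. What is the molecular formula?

C24H30

mol C = 13.0 g CO₂ ÷ 44.009 g/mol = 0.2954 mol
mol H = 2 × 3.33 g H₂O ÷ 18.015 g/mol = 0.3697 mol
Divide by the smallest (0.2954 mol): C 1.000, H 1.252
Multiplying each by 4 gives whole numbers: C 4.00, H 5.01
Empirical formula: C4H5
Empirical-formula mass = 53.08 g/mol; 319 ÷ 53.08 ≈ 6, so the molecular formula is C24H30.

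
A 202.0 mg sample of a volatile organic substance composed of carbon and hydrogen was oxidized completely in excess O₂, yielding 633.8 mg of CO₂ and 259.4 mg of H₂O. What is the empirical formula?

mol C = 0.6338 g CO₂ ÷ 44.009 g/mol = 0.014402 mol
mol H = 2 × 0.2594 g H₂O ÷ 18.015 g/mol = 0.028798 mol
Divide by the smallest (0.014402 mol): C 1.000, H 2.000

CH2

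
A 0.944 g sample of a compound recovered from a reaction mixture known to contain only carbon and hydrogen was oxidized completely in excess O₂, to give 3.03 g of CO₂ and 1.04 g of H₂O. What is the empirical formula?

mol C = 3.03 g CO₂ ÷ 44.009 g/mol = 0.06885 mol
mol H = 2 × 1.04 g H₂O ÷ 18.015 g/mol = 0.1155 mol
Divide by the smallest (0.06885 mol): C 1.000, H 1.677
Multiplying each by 3 gives whole numbers: C 3.00, H 5.03

C3H5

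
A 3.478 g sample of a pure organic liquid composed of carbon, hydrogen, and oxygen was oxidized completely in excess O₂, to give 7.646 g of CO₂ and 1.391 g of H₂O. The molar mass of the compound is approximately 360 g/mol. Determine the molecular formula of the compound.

C18H16O8

mol C = 7.646 g CO₂ ÷ 44.009 g/mol = 0.17374 mol
mol H = 2 × 1.391 g H₂O ÷ 18.015 g/mol = 0.15443 mol
mass O = 3.478 − (2.0868 + 0.15566) = 1.2356 g → mol O = 1.2356 ÷ 15.999 = 0.077229 mol
Divide by the smallest (0.077229 mol): C 2.250, H 2.000, O 1.000
Multiplying each by 4 gives whole numbers: C 9.00, H 8.00, O 4.00
Empirical formula: C9H8O4
Empirical-formula mass = 180.16 g/mol; 360 ÷ 180.16 ≈ 2, so the molecular formula is C18H16O8.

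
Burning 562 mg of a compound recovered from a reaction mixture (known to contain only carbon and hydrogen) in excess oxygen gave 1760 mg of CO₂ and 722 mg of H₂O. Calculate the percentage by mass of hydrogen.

mol C = 1.76 g CO₂ ÷ 44.009 g/mol = 0.03999 mol
mol H = 2 × 0.722 g H₂O ÷ 18.015 g/mol = 0.08016 mol
mass % H = 0.08080 g ÷ 0.562 g × 100%

14.4%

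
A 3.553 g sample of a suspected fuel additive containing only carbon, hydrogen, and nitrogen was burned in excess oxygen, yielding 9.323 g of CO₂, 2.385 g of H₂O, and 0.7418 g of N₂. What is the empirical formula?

mol C = 9.323 g CO₂ ÷ 44.009 g/mol = 0.21184 mol
mol H = 2 × 2.385 g H₂O ÷ 18.015 g/mol = 0.26478 mol
mol N = 2 × 0.7418 g N₂ ÷ 28.014 g/mol = 0.052959 mol
Divide by the smallest (0.052959 mol): C 4.000, H 5.000, N 1.000

C4H5N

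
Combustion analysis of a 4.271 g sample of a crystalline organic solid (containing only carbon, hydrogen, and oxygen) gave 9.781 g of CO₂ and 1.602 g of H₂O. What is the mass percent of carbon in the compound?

62.50%

mol C = 9.781 g CO₂ ÷ 44.009 g/mol = 0.22225 mol
mol H = 2 × 1.602 g H₂O ÷ 18.015 g/mol = 0.17785 mol
mass O = 4.271 − (2.6694 + 0.17927) = 1.4223 g → mol O = 1.4223 ÷ 15.999 = 0.088898 mol
mass % C = 2.6694 g ÷ 4.271 g × 100%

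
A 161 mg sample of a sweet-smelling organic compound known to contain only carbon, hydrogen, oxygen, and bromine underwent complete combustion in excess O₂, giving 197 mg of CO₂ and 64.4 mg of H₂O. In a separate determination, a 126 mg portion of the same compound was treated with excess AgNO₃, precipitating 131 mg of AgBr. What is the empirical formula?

C5H8BrO2

mol C = 0.197 g CO₂ ÷ 44.009 g/mol = 0.004476 mol
mol H = 2 × 0.0644 g H₂O ÷ 18.015 g/mol = 0.007150 mol
From the AgBr data: mol Br per gram of compound = (0.131 ÷ 187.772) ÷ 0.126 = 0.005537 mol/g, so in the 0.161 g combustion sample mol Br = 0.0008914 mol
mass O = 0.161 − (0.05377 + 0.007207 + 0.07123) = 0.02880 g → mol O = 0.02880 ÷ 15.999 = 0.001800 mol
Divide by the smallest (0.0008914 mol): C 5.021, H 8.020, Br 1.000, O 2.019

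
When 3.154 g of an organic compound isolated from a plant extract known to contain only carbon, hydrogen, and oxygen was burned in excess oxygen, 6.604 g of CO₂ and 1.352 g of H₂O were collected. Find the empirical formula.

C2H2O

mol C = 6.604 g CO₂ ÷ 44.009 g/mol = 0.15006 mol
mol H = 2 × 1.352 g H₂O ÷ 18.015 g/mol = 0.15010 mol
mass O = 3.154 − (1.8024 + 0.15130) = 1.2003 g → mol O = 1.2003 ÷ 15.999 = 0.075025 mol
Divide by the smallest (0.075025 mol): C 2.000, H 2.001, O 1.000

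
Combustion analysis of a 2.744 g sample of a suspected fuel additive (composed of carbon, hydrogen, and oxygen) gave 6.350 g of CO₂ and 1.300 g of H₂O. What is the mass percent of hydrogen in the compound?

5.30%

mol C = 6.350 g CO₂ ÷ 44.009 g/mol = 0.14429 mol
mol H = 2 × 1.300 g H₂O ÷ 18.015 g/mol = 0.14432 mol
mass O = 2.744 − (1.7331 + 0.14548) = 0.86547 g → mol O = 0.86547 ÷ 15.999 = 0.054095 mol
mass % H = 0.14548 g ÷ 2.744 g × 100%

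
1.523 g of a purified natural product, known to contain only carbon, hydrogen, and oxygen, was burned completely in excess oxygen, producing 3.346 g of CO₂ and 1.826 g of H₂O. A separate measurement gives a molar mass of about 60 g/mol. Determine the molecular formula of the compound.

mol C = 3.346 g CO₂ ÷ 44.009 g/mol = 0.076030 mol
mol H = 2 × 1.826 g H₂O ÷ 18.015 g/mol = 0.20272 mol
mass O = 1.523 − (0.91320 + 0.20434) = 0.40546 g → mol O = 0.40546 ÷ 15.999 = 0.025343 mol
Divide by the smallest (0.025343 mol): C 3.000, H 7.999, O 1.000
Empirical formula: C3H8O
Empirical-formula mass = 60.10 g/mol; 60 ÷ 60.10 ≈ 1, so the molecular formula is C3H8O.

C3H8O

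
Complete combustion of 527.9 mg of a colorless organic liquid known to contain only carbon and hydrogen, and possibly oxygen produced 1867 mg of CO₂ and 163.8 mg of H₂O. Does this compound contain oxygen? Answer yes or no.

mol C = 1.867 g CO₂ ÷ 44.009 g/mol = 0.042423 mol
mol H = 2 × 0.1638 g H₂O ÷ 18.015 g/mol = 0.018185 mol
C and H together account for 0.52787 g — essentially the entire 0.5279 g sample — so the compound contains no oxygen.

no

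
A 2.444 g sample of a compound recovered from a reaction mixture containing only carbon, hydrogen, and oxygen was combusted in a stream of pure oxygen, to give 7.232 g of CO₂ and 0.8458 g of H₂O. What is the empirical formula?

mol C = 7.232 g CO₂ ÷ 44.009 g/mol = 0.16433 mol
mol H = 2 × 0.8458 g H₂O ÷ 18.015 g/mol = 0.093900 mol
mass O = 2.444 − (1.9738 + 0.094651) = 0.37558 g → mol O = 0.37558 ÷ 15.999 = 0.023475 mol
Divide by the smallest (0.023475 mol): C 7.000, H 4.000, O 1.000

C7H4O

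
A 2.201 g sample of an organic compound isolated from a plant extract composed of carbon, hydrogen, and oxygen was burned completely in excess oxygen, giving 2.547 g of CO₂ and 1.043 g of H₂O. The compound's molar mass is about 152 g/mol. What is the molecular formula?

C4H8O6

mol C = 2.547 g CO₂ ÷ 44.009 g/mol = 0.057875 mol
mol H = 2 × 1.043 g H₂O ÷ 18.015 g/mol = 0.11579 mol
mass O = 2.201 − (0.69513 + 0.11672) = 1.3892 g → mol O = 1.3892 ÷ 15.999 = 0.086827 mol
Divide by the smallest (0.057875 mol): C 1.000, H 2.001, O 1.500
Multiplying each by 2 gives whole numbers: C 2.00, H 4.00, O 3.00
Empirical formula: C2H4O3
Empirical-formula mass = 76.05 g/mol; 152 ÷ 76.05 ≈ 2, so the molecular formula is C4H8O6.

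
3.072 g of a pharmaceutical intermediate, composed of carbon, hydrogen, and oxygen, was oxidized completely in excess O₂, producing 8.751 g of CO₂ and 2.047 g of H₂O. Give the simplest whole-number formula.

C7H8O

mol C = 8.751 g CO₂ ÷ 44.009 g/mol = 0.19885 mol
mol H = 2 × 2.047 g H₂O ÷ 18.015 g/mol = 0.22726 mol
mass O = 3.072 − (2.3883 + 0.22907) = 0.45459 g → mol O = 0.45459 ÷ 15.999 = 0.028414 mol
Divide by the smallest (0.028414 mol): C 6.998, H 7.998, O 1.000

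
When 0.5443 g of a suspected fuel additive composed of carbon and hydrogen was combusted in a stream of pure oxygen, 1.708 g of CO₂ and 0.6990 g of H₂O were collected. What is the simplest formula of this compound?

mol C = 1.708 g CO₂ ÷ 44.009 g/mol = 0.038810 mol
mol H = 2 × 0.6990 g H₂O ÷ 18.015 g/mol = 0.077602 mol
Divide by the smallest (0.038810 mol): C 1.000, H 2.000

CH2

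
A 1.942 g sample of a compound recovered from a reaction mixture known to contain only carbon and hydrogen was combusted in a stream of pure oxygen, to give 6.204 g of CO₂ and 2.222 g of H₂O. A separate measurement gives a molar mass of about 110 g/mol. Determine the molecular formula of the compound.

mol C = 6.204 g CO₂ ÷ 44.009 g/mol = 0.14097 mol
mol H = 2 × 2.222 g H₂O ÷ 18.015 g/mol = 0.24668 mol
Divide by the smallest (0.14097 mol): C 1.000, H 1.750
Multiplying each by 4 gives whole numbers: C 4.00, H 7.00
Empirical formula: C4H7
Empirical-formula mass = 55.10 g/mol; 110 ÷ 55.10 ≈ 2, so the molecular formula is C8H14.

C8H14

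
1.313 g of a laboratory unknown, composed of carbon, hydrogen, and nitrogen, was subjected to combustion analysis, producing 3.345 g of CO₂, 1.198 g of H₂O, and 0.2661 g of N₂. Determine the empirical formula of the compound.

mol C = 3.345 g CO₂ ÷ 44.009 g/mol = 0.076007 mol
mol H = 2 × 1.198 g H₂O ÷ 18.015 g/mol = 0.13300 mol
mol N = 2 × 0.2661 g N₂ ÷ 28.014 g/mol = 0.018998 mol
Divide by the smallest (0.018998 mol): C 4.001, H 7.001, N 1.000

C4H7N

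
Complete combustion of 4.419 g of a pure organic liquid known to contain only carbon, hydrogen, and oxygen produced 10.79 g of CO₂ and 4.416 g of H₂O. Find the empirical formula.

mol C = 10.79 g CO₂ ÷ 44.009 g/mol = 0.24518 mol
mol H = 2 × 4.416 g H₂O ÷ 18.015 g/mol = 0.49026 mol
mass O = 4.419 − (2.9448 + 0.49418) = 0.98000 g → mol O = 0.98000 ÷ 15.999 = 0.061254 mol
Divide by the smallest (0.061254 mol): C 4.003, H 8.004, O 1.000

C4H8O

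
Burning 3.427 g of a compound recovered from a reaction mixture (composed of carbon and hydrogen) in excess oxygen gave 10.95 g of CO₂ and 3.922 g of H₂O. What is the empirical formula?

mol C = 10.95 g CO₂ ÷ 44.009 g/mol = 0.24881 mol
mol H = 2 × 3.922 g H₂O ÷ 18.015 g/mol = 0.43541 mol
Divide by the smallest (0.24881 mol): C 1.000, H 1.750
Multiplying each by 4 gives whole numbers: C 4.00, H 7.00

C4H7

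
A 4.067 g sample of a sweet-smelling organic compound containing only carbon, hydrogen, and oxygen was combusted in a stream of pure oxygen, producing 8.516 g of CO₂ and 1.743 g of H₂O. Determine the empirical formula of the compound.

mol C = 8.516 g CO₂ ÷ 44.009 g/mol = 0.19351 mol
mol H = 2 × 1.743 g H₂O ÷ 18.015 g/mol = 0.19351 mol
mass O = 4.067 − (2.3242 + 0.19505) = 1.5477 g → mol O = 1.5477 ÷ 15.999 = 0.096740 mol
Divide by the smallest (0.096740 mol): C 2.000, H 2.000, O 1.000

C2H2O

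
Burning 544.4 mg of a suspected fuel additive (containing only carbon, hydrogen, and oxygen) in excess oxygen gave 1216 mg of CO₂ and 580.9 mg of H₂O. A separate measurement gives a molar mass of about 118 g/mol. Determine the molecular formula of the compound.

mol C = 1.216 g CO₂ ÷ 44.009 g/mol = 0.027631 mol
mol H = 2 × 0.5809 g H₂O ÷ 18.015 g/mol = 0.064491 mol
mass O = 0.5444 − (0.33187 + 0.065007) = 0.14752 g → mol O = 0.14752 ÷ 15.999 = 0.0092206 mol
Divide by the smallest (0.0092206 mol): C 2.997, H 6.994, O 1.000
Empirical formula: C3H7O
Empirical-formula mass = 59.09 g/mol; 118 ÷ 59.09 ≈ 2, so the molecular formula is C6H14O2.

C6H14O2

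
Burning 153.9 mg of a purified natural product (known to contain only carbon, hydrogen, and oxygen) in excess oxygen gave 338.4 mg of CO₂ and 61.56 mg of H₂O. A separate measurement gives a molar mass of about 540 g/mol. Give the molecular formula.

mol C = 0.3384 g CO₂ ÷ 44.009 g/mol = 0.0076893 mol
mol H = 2 × 0.06156 g H₂O ÷ 18.015 g/mol = 0.0068343 mol
mass O = 0.1539 − (0.092357 + 0.0068890) = 0.054654 g → mol O = 0.054654 ÷ 15.999 = 0.0034161 mol
Divide by the smallest (0.0034161 mol): C 2.251, H 2.001, O 1.000
Multiplying each by 4 gives whole numbers: C 9.00, H 8.00, O 4.00
Empirical formula: C9H8O4
Empirical-formula mass = 180.16 g/mol; 540 ÷ 180.16 ≈ 3, so the molecular formula is C27H24O12.

C27H24O12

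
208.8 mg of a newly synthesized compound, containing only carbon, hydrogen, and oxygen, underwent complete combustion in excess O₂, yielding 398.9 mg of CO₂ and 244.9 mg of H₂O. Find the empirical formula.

C2H6O

mol C = 0.3989 g CO₂ ÷ 44.009 g/mol = 0.0090641 mol
mol H = 2 × 0.2449 g H₂O ÷ 18.015 g/mol = 0.027188 mol
mass O = 0.2088 − (0.10887 + 0.027406) = 0.072526 g → mol O = 0.072526 ÷ 15.999 = 0.0045331 mol
Divide by the smallest (0.0045331 mol): C 2.000, H 5.998, O 1.000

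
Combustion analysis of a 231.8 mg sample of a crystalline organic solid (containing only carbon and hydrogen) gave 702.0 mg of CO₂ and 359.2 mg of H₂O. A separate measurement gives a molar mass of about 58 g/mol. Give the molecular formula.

mol C = 0.7020 g CO₂ ÷ 44.009 g/mol = 0.015951 mol
mol H = 2 × 0.3592 g H₂O ÷ 18.015 g/mol = 0.039878 mol
Divide by the smallest (0.015951 mol): C 1.000, H 2.500
Multiplying each by 2 gives whole numbers: C 2.00, H 5.00
Empirical formula: C2H5
Empirical-formula mass = 29.06 g/mol; 58 ÷ 29.06 ≈ 2, so the molecular formula is C4H10.

C4H10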